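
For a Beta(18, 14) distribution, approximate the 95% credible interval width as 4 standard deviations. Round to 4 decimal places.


Variance of Beta(a,b) = ab / ((a+b)^2 * (a+b+1))
= 18*14 / ((32)^2 * 33)
= 0.0075
SD = sqrt(0.0075) = 0.0864
Width = 4 * SD = 0.3454

0.3454


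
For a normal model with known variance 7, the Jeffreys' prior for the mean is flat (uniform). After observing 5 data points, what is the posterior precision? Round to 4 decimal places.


Jeffreys' prior for normal mean (known variance) is flat.
Prior precision = 0.
Posterior precision = prior_prec + n/sigma^2 = 0 + 5/7
= 0.7143

0.7143


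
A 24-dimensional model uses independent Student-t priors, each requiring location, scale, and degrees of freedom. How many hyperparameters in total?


Per parameter: 3 (location, scale, and degrees of freedom).
Total = 24 * 3 = 72

72


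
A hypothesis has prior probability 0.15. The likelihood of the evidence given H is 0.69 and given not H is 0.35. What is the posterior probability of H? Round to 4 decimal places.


Using Bayes' theorem:
P(E) = 0.15 * 0.69 + 0.85 * 0.35
P(E) = 0.401
P(H|E) = (0.15 * 0.69) / 0.401 = 0.2581

0.2581


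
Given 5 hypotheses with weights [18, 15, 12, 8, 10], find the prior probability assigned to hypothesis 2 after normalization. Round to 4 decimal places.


To normalize, divide each weight by the sum of all weights.
Sum = 63
Prior(H2) = 15/63 = 0.2381

0.2381


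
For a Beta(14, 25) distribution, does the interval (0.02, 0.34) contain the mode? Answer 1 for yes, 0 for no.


Mode of Beta(a,b) = (a-1)/(a+b-2)
= (14-1)/(14+25-2) = 0.3514
Check: 0.02 <= 0.3514 <= 0.34?
Result: 0

0


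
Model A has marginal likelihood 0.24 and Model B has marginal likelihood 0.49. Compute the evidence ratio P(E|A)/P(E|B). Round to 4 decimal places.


Evidence ratio = P(E|A) / P(E|B)
= 0.24 / 0.49
= 0.4898

0.4898


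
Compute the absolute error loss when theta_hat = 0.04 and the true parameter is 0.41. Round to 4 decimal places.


L = |theta_hat - theta_true|
= |0.04 - 0.41| = 0.37

0.37


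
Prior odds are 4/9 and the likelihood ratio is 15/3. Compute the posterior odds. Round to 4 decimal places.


Posterior odds = prior odds * likelihood ratio
= (4/9) * (15/3)
= 60 / 27
= 2.2222

2.2222


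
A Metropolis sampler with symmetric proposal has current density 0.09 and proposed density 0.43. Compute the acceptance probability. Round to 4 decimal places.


For symmetric proposals, acceptance = min(1, pi(x*)/pi(x))
= min(1, 0.43/0.09)
= min(1, 4.7778) = 1.0

1.0


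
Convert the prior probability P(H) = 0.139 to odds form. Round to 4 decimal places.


P(not H) = 1 - 0.139 = 0.861
Odds = 0.139 / 0.861 = 0.1614

0.1614


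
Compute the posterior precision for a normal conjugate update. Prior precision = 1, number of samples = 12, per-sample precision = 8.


tau_post = tau_0 + n * tau
= 1 + 12 * 8 = 97

97


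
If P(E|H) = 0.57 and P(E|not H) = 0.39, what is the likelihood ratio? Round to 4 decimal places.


Likelihood ratio = P(E|H) / P(E|not H)
= 0.57 / 0.39
= 1.4615

1.4615


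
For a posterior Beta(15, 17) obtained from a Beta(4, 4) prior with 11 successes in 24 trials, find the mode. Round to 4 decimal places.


Mode = (alpha - 1) / (alpha + beta - 2)
= 14 / 30
= 0.4667

0.4667


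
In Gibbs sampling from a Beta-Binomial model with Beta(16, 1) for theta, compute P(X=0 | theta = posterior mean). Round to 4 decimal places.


Posterior mean = alpha/(alpha+beta) = 16/17 = 0.9412
P(X=0|theta=mean) = 1 - theta = 0.0588

0.0588


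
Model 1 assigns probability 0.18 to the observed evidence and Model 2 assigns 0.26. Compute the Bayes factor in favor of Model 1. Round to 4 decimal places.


BF = P(data|M1) / P(data|M2)
= 0.18 / 0.26 = 0.6923

0.6923


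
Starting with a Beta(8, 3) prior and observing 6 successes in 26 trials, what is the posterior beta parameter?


Posterior beta = prior beta + failures
Failures = 26 - 6 = 20
beta_post = 3 + 20 = 23

23


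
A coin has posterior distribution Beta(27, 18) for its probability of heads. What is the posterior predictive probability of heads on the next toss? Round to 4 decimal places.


Posterior predictive = E[theta] = alpha/(alpha+beta)
= 27/45
= 0.6

0.6


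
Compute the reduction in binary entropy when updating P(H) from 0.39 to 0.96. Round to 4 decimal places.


H_before = -p*log2(p) - (1-p)*log2(1-p) for p=0.39: 0.9648
H_after for p=0.96: 0.2423
Reduction = 0.9648 - 0.2423 = 0.7225

0.7225


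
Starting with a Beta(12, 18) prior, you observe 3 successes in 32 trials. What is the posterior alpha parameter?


For a Beta-Binomial conjugate model:
Posterior alpha = prior alpha + number of successes
= 12 + 3 = 15

15


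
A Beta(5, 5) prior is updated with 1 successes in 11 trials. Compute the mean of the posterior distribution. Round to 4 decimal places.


After update: Beta(6, 15)
Mean = 6 / (6 + 15) = 6 / 21
= 0.2857

0.2857


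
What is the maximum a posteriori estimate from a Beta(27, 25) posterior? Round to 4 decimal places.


The MAP estimate equals the mode of the distribution.
Mode of Beta(a,b) = (a-1)/(a+b-2)
= 26/50
= 0.52

0.52


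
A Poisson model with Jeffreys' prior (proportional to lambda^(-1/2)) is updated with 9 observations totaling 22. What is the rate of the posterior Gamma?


Posterior = Gamma(0.5 + S, n)
= Gamma(0.5 + 22, 9)
Posterior rate = 0 + n = 9

9.0


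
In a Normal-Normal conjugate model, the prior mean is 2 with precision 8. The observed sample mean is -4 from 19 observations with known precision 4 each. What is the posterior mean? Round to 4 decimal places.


Posterior precision = tau0 + n*tau = 8 + 19*4 = 84
Posterior mean = (tau0*mu0 + n*tau*xbar) / posterior_precision
= (8*2 + 19*4*-4) / 84
= -288 / 84 = -3.4286

-3.4286


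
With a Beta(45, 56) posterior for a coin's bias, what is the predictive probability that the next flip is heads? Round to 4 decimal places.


The predictive probability equals the posterior mean.
P(next = heads) = alpha / (alpha + beta)
= 45 / 101 = 0.4455

0.4455


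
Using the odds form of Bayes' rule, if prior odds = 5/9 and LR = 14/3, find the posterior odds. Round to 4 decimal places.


Bayes' rule in odds form: posterior odds = prior odds * LR
= (5 * 14) / (9 * 3)
= 70/27 = 2.5926

2.5926


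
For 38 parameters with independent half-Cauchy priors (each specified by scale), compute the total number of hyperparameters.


A half-Cauchy prior has 1 hyperparameter per parameter.
Total = 38 * 1 = 38

38


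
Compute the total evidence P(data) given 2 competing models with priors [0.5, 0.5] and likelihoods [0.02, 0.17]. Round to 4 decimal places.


Marginal likelihood = sum P(model_i) * P(data|model_i)
Model 1: 0.5 * 0.02 = 0.01
Model 2: 0.5 * 0.17 = 0.085
Total = 0.095

0.095


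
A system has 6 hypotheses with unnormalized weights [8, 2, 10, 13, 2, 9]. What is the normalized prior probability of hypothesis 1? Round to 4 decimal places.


The normalized prior is the weight divided by the total.
Total weight = 44
P(H1) = 8 / 44 = 0.1818

0.1818


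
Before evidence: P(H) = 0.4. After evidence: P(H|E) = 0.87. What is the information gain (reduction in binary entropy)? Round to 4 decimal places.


Prior entropy = 0.971
Posterior entropy = 0.5574
Information gain = 0.971 - 0.5574 = 0.4135

0.4135


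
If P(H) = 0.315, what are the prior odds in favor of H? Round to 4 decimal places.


Prior odds = P(H) / (1 - P(H))
= 0.315 / 0.685
= 0.4599

0.4599


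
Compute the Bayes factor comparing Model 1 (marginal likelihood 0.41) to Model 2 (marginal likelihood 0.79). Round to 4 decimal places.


BF12 = marginal likelihood of M1 / marginal likelihood of M2
= 0.41/0.79
= 0.519

0.519


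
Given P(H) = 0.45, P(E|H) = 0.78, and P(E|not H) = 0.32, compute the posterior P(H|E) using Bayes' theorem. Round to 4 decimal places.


By Bayes' theorem: P(H|E) = P(E|H)*P(H) / P(E)
P(E) = P(E|H)*P(H) + P(E|not H)*P(not H)
P(E) = 0.78*0.45 + 0.32*0.55 = 0.527
P(H|E) = 0.78*0.45 / 0.527 = 0.666

0.666


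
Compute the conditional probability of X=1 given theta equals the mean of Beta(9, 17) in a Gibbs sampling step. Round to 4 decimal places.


Mean of Beta(9, 17) = 0.3462
P(X=1 | theta=0.3462) = 0.3462

0.3462


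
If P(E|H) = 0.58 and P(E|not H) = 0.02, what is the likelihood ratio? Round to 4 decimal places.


Likelihood ratio = P(E|H) / P(E|not H)
= 0.58 / 0.02
= 29.0

29.0


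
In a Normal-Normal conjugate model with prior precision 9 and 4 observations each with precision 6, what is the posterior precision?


Posterior precision = prior precision + n * observation precision
= 9 + 4 * 6
= 9 + 24 = 33

33


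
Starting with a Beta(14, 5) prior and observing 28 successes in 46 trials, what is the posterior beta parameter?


Posterior beta = prior beta + failures
Failures = 46 - 28 = 18
beta_post = 5 + 18 = 23

23


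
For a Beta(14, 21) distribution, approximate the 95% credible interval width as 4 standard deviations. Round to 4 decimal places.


Variance of Beta(a,b) = ab / ((a+b)^2 * (a+b+1))
= 14*21 / ((35)^2 * 36)
= 0.0067
SD = sqrt(0.0067) = 0.0816
Width = 4 * SD = 0.3266

0.3266


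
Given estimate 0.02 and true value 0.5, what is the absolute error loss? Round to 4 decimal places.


Absolute error = |estimate - true|
= |-0.48| = 0.48

0.48


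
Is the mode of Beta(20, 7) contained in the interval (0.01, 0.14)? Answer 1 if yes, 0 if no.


Mode = (a-1)/(a+b-2) = 19/25 = 0.76
Interval: (0.01, 0.14)
Contains mode? 0

0


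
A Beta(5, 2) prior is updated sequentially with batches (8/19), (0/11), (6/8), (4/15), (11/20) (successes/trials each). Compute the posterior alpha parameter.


Sequential conjugate updating is equivalent to a single batch update.
Total successes across all batches = 29
alpha_posterior = alpha_prior + total_successes = 5 + 29
= 34

34


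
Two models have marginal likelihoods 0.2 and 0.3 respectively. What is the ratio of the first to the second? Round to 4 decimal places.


Evidence ratio = 0.2 / 0.3
= 0.6667

0.6667


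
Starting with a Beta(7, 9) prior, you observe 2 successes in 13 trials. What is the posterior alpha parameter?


For a Beta-Binomial conjugate model:
Posterior alpha = prior alpha + number of successes
= 7 + 2 = 9

9


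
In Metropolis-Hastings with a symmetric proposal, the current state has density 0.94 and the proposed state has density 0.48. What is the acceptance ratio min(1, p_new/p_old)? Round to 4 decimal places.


Ratio = p_new / p_old = 0.48 / 0.94 = 0.5106
Acceptance = min(1, 0.5106) = 0.5106

0.5106


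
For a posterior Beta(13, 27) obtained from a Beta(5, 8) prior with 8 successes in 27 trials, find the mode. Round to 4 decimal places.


Mode = (alpha - 1) / (alpha + beta - 2)
= 12 / 38
= 0.3158

0.3158


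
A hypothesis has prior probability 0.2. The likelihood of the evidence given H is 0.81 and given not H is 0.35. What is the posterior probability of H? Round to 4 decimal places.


Using Bayes' theorem:
P(E) = 0.2 * 0.81 + 0.8 * 0.35
P(E) = 0.442
P(H|E) = (0.2 * 0.81) / 0.442 = 0.3665

0.3665


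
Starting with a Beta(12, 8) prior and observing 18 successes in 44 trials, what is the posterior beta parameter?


Posterior beta = prior beta + failures
Failures = 44 - 18 = 26
beta_post = 8 + 26 = 34

34


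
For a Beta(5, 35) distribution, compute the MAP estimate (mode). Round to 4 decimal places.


MAP = mode = (a-1)/(a+b-2)
= (5-1)/(5+35-2)
= 4/38 = 0.1053

0.1053


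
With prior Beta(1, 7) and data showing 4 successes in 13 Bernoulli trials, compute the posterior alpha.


Conjugate update: alpha_posterior = alpha_prior + k
= 1 + 4 = 5

5


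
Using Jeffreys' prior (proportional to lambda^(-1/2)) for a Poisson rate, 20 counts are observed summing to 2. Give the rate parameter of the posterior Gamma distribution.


Conjugate update: Gamma(prior_shape + S, prior_rate + n).
Prior shape = 0.5, prior rate = 0.
Posterior rate = 0 + n = 20

20.0


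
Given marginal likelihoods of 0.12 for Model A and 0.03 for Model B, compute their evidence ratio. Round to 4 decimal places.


Ratio = ML(A) / ML(B) = 0.12/0.03
= 4.0

4.0


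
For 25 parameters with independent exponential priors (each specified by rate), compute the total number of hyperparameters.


A exponential prior has 1 hyperparameter per parameter.
Total = 25 * 1 = 25

25


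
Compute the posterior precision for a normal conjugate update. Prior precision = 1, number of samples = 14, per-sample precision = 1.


tau_post = tau_0 + n * tau
= 1 + 14 * 1 = 15

15


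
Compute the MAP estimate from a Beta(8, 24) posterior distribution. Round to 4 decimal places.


MAP = mode of Beta distribution
= (alpha - 1)/(alpha + beta - 2)
= (8-1)/(8+24-2)
= 7/30 = 0.2333

0.2333


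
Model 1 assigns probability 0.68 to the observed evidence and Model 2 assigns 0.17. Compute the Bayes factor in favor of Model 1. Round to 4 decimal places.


BF = P(data|M1) / P(data|M2)
= 0.68 / 0.17 = 4.0

4.0


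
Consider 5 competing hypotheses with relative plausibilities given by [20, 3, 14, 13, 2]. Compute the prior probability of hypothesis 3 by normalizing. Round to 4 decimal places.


Sum of weights = 20 + 3 + 14 + 13 + 2 = 52
Normalized prior for H3 = 14 / 52
= 0.2692

0.2692


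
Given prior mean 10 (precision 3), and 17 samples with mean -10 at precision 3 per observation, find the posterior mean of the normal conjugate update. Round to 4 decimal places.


The posterior mean is a precision-weighted average of prior and data.
Post. prec. = 3 + 51 = 54
Post. mean = (30 + -510)/54 = -480/54 = -8.8889

-8.8889


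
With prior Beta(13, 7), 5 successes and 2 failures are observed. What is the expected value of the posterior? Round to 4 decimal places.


Posterior = Beta(18, 9)
E[theta] = alpha/(alpha+beta)
= 18/27 = 0.6667

0.6667


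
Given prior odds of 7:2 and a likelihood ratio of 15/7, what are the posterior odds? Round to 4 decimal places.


Posterior odds = prior odds * LR
Prior odds = 7/2 = 3.5
LR = 15/7 = 2.1429
Posterior odds = 3.5 * 2.1429 = 7.5

7.5


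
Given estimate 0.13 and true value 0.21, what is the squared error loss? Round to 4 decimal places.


Squared error = (estimate - true)^2
Difference = -0.08
Loss = -0.08^2 = 0.0064

0.0064


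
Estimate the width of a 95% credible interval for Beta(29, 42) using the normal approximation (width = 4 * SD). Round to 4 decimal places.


For Beta(a,b): Var = ab/((a+b)^2(a+b+1))
Var = 0.0034, SD = 0.0579
Approximate 95% CI width = 4 * 0.0579 = 0.2317

0.2317


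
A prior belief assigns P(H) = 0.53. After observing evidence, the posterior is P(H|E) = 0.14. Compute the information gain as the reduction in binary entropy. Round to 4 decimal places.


H(prior) = -0.53*log2(0.53) - 0.47*log2(0.47)
= 0.9974
H(post) = -0.14*log2(0.14) - 0.86*log2(0.86)
= 0.5842
IG = 0.9974 - 0.5842 = 0.4132

0.4132


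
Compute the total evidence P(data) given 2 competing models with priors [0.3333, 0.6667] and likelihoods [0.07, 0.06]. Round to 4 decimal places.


Marginal likelihood = sum P(model_i) * P(data|model_i)
Model 1: 0.3333 * 0.07 = 0.0233
Model 2: 0.6667 * 0.06 = 0.04
Total = 0.0633

0.0633


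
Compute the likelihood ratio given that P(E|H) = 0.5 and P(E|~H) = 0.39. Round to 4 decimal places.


LR = P(E|H) / P(E|~H)
= 0.5 / 0.39 = 1.2821

1.2821


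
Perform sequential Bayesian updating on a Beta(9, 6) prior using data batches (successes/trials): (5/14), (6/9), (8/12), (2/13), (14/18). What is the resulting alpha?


Accumulate successes: 35
Posterior alpha = prior alpha + sum of successes
= 9 + 35 = 44

44


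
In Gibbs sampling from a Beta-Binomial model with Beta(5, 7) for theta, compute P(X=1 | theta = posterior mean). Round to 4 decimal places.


Posterior mean = alpha/(alpha+beta) = 5/12 = 0.4167
P(X=1|theta=mean) = theta = 0.4167

0.4167


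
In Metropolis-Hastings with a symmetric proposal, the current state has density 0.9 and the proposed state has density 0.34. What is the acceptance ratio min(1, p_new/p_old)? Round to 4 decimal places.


Ratio = p_new / p_old = 0.34 / 0.9 = 0.3778
Acceptance = min(1, 0.3778) = 0.3778

0.3778


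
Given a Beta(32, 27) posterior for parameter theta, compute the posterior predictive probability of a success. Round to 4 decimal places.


For a Beta-Bernoulli model, the predictive probability is the mean:
P(success) = 32/(32+27) = 32/59 = 0.5424

0.5424


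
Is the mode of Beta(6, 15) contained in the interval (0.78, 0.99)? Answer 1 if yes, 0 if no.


Mode = (a-1)/(a+b-2) = 5/19 = 0.2632
Interval: (0.78, 0.99)
Contains mode? 0

0


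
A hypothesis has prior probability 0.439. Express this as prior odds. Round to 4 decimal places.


Odds = P(H) / P(not H) = 0.439 / 0.561
= 0.7825

0.7825


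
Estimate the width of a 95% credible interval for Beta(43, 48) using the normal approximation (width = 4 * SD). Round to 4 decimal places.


For Beta(a,b): Var = ab/((a+b)^2(a+b+1))
Var = 0.0027, SD = 0.052
Approximate 95% CI width = 4 * 0.052 = 0.2082

0.2082


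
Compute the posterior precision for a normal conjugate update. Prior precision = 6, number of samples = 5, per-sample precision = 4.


tau_post = tau_0 + n * tau
= 6 + 5 * 4 = 26

26


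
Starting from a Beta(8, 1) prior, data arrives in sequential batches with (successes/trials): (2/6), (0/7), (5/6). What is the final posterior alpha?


In sequential Bayesian updating, we sum all successes.
Total successes = 7
Final alpha = 8 + 7 = 15

15


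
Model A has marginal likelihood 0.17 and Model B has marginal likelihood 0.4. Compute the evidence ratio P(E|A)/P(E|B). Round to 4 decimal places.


Evidence ratio = P(E|A) / P(E|B)
= 0.17 / 0.4
= 0.425

0.425


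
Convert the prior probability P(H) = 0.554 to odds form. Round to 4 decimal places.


P(not H) = 1 - 0.554 = 0.446
Odds = 0.554 / 0.446 = 1.2422

1.2422


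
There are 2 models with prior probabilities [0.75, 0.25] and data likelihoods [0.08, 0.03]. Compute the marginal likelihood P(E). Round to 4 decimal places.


P(E) = sum over models of P(M_i) * P(E|M_i)
= 0.75*0.08 + 0.25*0.03
= 0.0675

0.0675


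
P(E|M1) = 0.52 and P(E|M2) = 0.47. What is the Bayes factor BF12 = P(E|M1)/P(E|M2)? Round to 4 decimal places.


Bayes factor BF12 = P(E|M1) / P(E|M2)
= 0.52 / 0.47
= 1.1064

1.1064


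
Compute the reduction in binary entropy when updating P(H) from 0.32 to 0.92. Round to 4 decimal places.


H_before = -p*log2(p) - (1-p)*log2(1-p) for p=0.32: 0.9044
H_after for p=0.92: 0.4022
Reduction = 0.9044 - 0.4022 = 0.5022

0.5022


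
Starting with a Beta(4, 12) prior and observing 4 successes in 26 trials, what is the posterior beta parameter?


Posterior beta = prior beta + failures
Failures = 26 - 4 = 22
beta_post = 12 + 22 = 34

34


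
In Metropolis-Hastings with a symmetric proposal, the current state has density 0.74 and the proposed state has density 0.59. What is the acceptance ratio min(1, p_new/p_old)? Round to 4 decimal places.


Ratio = p_new / p_old = 0.59 / 0.74 = 0.7973
Acceptance = min(1, 0.7973) = 0.7973

0.7973


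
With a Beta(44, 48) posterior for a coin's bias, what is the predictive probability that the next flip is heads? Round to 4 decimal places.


The predictive probability equals the posterior mean.
P(next = heads) = alpha / (alpha + beta)
= 44 / 92 = 0.4783

0.4783


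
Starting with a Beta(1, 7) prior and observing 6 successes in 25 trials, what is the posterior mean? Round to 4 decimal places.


Posterior parameters: alpha = 1 + 6 = 7
beta = 7 + 19 = 26
Posterior mean = alpha / (alpha + beta) = 7 / 33
= 0.2121

0.2121


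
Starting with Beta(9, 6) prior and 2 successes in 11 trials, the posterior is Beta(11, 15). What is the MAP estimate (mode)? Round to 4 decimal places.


The mode of Beta(a, b) when a > 1 and b > 1 is (a-1)/(a+b-2)
= (11 - 1) / (11 + 15 - 2)
= 10 / 24
= 0.4167

0.4167


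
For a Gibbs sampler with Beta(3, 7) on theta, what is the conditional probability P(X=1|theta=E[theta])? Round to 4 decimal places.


E[theta] = 3/(3+7) = 0.3
P(X=1|theta) = theta = 0.3

0.3


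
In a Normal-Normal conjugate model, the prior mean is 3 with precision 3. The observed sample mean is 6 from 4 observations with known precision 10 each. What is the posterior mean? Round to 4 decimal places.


Posterior precision = tau0 + n*tau = 3 + 4*10 = 43
Posterior mean = (tau0*mu0 + n*tau*xbar) / posterior_precision
= (3*3 + 4*10*6) / 43
= 249 / 43 = 5.7907

5.7907


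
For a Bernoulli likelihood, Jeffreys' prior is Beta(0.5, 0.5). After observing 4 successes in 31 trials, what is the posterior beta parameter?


Jeffreys' prior for Bernoulli is Beta(0.5, 0.5).
Posterior is Beta(0.5 + k, 0.5 + n - k).
Posterior beta = 0.5 + (n - k) = 0.5 + 27 = 27.5

27.5


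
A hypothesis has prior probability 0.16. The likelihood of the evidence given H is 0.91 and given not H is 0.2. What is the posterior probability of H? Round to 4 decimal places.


Using Bayes' theorem:
P(E) = 0.16 * 0.91 + 0.84 * 0.2
P(E) = 0.3136
P(H|E) = (0.16 * 0.91) / 0.3136 = 0.4643

0.4643


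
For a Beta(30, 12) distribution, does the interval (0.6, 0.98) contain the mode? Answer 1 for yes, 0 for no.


Mode of Beta(a,b) = (a-1)/(a+b-2)
= (30-1)/(30+12-2) = 0.725
Check: 0.6 <= 0.725 <= 0.98?
Result: 1

1


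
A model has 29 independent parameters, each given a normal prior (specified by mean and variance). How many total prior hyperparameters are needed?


Each normal prior needs 2 hyperparameters (mean and variance).
Total = 2 * 29 = 58

58


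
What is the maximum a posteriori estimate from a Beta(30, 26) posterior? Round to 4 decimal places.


The MAP estimate equals the mode of the distribution.
Mode of Beta(a,b) = (a-1)/(a+b-2)
= 29/54
= 0.537

0.537


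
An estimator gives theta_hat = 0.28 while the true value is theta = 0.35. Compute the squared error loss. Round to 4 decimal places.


The squared error loss is (theta_hat - theta)^2
= (0.28 - 0.35)^2
= (-0.07)^2 = 0.0049

0.0049


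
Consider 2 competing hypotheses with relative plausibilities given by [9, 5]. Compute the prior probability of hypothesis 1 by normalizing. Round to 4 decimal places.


Sum of weights = 9 + 5 = 14
Normalized prior for H1 = 9 / 14
= 0.6429

0.6429


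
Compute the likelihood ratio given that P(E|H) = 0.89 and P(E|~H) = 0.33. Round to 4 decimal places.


LR = P(E|H) / P(E|~H)
= 0.89 / 0.33 = 2.697

2.697


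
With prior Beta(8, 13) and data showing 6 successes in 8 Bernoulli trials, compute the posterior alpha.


Conjugate update: alpha_posterior = alpha_prior + k
= 8 + 6 = 14

14


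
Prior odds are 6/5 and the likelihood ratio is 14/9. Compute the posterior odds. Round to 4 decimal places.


Posterior odds = prior odds * likelihood ratio
= (6/5) * (14/9)
= 84 / 45
= 1.8667

1.8667


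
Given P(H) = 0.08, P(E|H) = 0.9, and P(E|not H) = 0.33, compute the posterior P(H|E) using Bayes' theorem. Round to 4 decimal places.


By Bayes' theorem: P(H|E) = P(E|H)*P(H) / P(E)
P(E) = P(E|H)*P(H) + P(E|not H)*P(not H)
P(E) = 0.9*0.08 + 0.33*0.92 = 0.3756
P(H|E) = 0.9*0.08 / 0.3756 = 0.1917

0.1917


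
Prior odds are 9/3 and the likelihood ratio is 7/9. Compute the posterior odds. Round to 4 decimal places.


Posterior odds = prior odds * likelihood ratio
= (9/3) * (7/9)
= 63 / 27
= 2.3333

2.3333


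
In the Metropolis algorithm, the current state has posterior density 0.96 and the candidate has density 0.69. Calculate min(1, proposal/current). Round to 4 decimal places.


Ratio = 0.69/0.96 = 0.7188
Acceptance probability = min(1, 0.7188)
= 0.7188

0.7188


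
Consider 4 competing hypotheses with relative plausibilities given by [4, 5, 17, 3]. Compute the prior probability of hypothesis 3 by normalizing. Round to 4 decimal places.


Sum of weights = 4 + 5 + 17 + 3 = 29
Normalized prior for H3 = 17 / 29
= 0.5862

0.5862


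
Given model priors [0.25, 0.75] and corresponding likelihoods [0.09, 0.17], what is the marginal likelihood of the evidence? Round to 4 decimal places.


P(E) = sum_i P(M_i) P(E|M_i)
= 0.0225 + 0.1275
= 0.15

0.15


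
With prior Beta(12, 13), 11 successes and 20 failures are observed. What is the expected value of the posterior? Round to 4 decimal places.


Posterior = Beta(23, 33)
E[theta] = alpha/(alpha+beta)
= 23/56 = 0.4107

0.4107


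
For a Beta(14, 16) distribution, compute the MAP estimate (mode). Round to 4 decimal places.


MAP = mode = (a-1)/(a+b-2)
= (14-1)/(14+16-2)
= 13/28 = 0.4643

0.4643


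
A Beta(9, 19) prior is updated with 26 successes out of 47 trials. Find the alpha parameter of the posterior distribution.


In the Beta-Binomial conjugate update:
alpha_post = alpha_prior + successes
= 9 + 26
= 35

35


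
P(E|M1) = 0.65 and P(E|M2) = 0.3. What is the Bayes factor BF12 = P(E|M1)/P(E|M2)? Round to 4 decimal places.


Bayes factor BF12 = P(E|M1) / P(E|M2)
= 0.65 / 0.3
= 2.1667

2.1667


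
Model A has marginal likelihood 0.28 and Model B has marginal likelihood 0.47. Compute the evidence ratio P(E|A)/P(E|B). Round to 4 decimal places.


Evidence ratio = P(E|A) / P(E|B)
= 0.28 / 0.47
= 0.5957

0.5957


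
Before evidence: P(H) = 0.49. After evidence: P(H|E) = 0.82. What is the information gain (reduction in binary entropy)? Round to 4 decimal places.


Prior entropy = 0.9997
Posterior entropy = 0.6801
Information gain = 0.9997 - 0.6801 = 0.3196

0.3196


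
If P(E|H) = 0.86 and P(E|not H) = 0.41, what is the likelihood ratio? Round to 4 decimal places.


Likelihood ratio = P(E|H) / P(E|not H)
= 0.86 / 0.41
= 2.0976

2.0976


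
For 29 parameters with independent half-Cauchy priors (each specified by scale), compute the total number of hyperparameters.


A half-Cauchy prior has 1 hyperparameter per parameter.
Total = 29 * 1 = 29

29


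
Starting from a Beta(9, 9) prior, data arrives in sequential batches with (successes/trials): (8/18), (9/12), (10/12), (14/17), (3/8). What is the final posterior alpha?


In sequential Bayesian updating, we sum all successes.
Total successes = 44
Final alpha = 9 + 44 = 53

53


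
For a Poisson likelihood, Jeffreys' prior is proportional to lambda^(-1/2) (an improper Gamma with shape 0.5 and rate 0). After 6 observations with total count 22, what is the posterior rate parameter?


Jeffreys' prior for Poisson is proportional to lambda^(-1/2).
Posterior is Gamma(0.5 + S, 0 + n) = Gamma(0.5 + 22, 6).
Posterior rate = 0 + n = 6

6.0


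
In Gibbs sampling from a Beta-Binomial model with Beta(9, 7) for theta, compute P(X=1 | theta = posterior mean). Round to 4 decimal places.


Posterior mean = alpha/(alpha+beta) = 9/16 = 0.5625
P(X=1|theta=mean) = theta = 0.5625

0.5625


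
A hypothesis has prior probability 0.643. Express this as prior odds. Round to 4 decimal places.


Odds = P(H) / P(not H) = 0.643 / 0.357
= 1.8011

1.8011


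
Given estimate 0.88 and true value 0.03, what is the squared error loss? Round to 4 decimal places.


Squared error = (estimate - true)^2
Difference = 0.85
Loss = 0.85^2 = 0.7225

0.7225


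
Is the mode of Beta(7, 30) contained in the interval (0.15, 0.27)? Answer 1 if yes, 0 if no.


Mode = (a-1)/(a+b-2) = 6/35 = 0.1714
Interval: (0.15, 0.27)
Contains mode? 1

1


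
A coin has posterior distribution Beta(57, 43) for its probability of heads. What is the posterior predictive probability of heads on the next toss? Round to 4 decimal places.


Posterior predictive = E[theta] = alpha/(alpha+beta)
= 57/100
= 0.57

0.57


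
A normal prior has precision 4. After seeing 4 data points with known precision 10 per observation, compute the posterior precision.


In the conjugate normal model, precisions add:
tau_posterior = tau_prior + n * tau_data
= 4 + 4*10 = 44

44


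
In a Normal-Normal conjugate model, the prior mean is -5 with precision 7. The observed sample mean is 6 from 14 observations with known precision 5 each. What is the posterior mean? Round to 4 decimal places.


Posterior precision = tau0 + n*tau = 7 + 14*5 = 77
Posterior mean = (tau0*mu0 + n*tau*xbar) / posterior_precision
= (7*-5 + 14*5*6) / 77
= 385 / 77 = 5.0

5.0


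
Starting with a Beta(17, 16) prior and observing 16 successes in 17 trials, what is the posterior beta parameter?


Posterior beta = prior beta + failures
Failures = 17 - 16 = 1
beta_post = 16 + 1 = 17

17


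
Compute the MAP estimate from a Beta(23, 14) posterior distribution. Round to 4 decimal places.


MAP = mode of Beta distribution
= (alpha - 1)/(alpha + beta - 2)
= (23-1)/(23+14-2)
= 22/35 = 0.6286

0.6286


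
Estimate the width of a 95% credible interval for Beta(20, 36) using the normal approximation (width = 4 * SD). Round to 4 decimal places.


For Beta(a,b): Var = ab/((a+b)^2(a+b+1))
Var = 0.004, SD = 0.0635
Approximate 95% CI width = 4 * 0.0635 = 0.2539

0.2539


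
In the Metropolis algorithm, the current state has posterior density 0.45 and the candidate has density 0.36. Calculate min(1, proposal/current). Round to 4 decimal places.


Ratio = 0.36/0.45 = 0.8
Acceptance probability = min(1, 0.8)
= 0.8

0.8


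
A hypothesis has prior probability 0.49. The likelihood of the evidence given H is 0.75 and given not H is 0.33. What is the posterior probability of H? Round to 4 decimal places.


Using Bayes' theorem:
P(E) = 0.49 * 0.75 + 0.51 * 0.33
P(E) = 0.5358
P(H|E) = (0.49 * 0.75) / 0.5358 = 0.6859

0.6859


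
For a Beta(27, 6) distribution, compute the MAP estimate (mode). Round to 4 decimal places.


MAP = mode = (a-1)/(a+b-2)
= (27-1)/(27+6-2)
= 26/31 = 0.8387

0.8387


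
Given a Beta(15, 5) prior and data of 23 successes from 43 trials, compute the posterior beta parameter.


Number of failures = 43 - 23 = 20
Posterior beta = 5 + 20 = 25

25


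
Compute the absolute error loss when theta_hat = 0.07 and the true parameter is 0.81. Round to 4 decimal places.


L = |theta_hat - theta_true|
= |0.07 - 0.81| = 0.74

0.74


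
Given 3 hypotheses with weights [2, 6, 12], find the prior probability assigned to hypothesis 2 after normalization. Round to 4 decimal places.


To normalize, divide each weight by the sum of all weights.
Sum = 20
Prior(H2) = 6/20 = 0.3

0.3


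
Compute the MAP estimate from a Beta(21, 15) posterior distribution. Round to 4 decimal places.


MAP = mode of Beta distribution
= (alpha - 1)/(alpha + beta - 2)
= (21-1)/(21+15-2)
= 20/34 = 0.5882

0.5882


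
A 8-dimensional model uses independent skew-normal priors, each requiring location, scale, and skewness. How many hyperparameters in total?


Per parameter: 3 (location, scale, and skewness).
Total = 8 * 3 = 24

24


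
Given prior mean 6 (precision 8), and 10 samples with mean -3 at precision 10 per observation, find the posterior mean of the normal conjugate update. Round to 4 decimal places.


The posterior mean is a precision-weighted average of prior and data.
Post. prec. = 8 + 100 = 108
Post. mean = (48 + -300)/108 = -252/108 = -2.3333

-2.3333


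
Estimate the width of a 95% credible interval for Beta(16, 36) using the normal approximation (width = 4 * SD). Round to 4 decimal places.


For Beta(a,b): Var = ab/((a+b)^2(a+b+1))
Var = 0.004, SD = 0.0634
Approximate 95% CI width = 4 * 0.0634 = 0.2536

0.2536


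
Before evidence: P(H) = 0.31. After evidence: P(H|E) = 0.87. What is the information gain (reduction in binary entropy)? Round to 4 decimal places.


Prior entropy = 0.8932
Posterior entropy = 0.5574
Information gain = 0.8932 - 0.5574 = 0.3357

0.3357


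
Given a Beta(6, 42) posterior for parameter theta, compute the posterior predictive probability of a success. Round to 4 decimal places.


For a Beta-Bernoulli model, the predictive probability is the mean:
P(success) = 6/(6+42) = 6/48 = 0.125

0.125


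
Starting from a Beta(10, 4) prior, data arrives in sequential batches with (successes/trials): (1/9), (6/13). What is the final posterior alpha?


In sequential Bayesian updating, we sum all successes.
Total successes = 7
Final alpha = 10 + 7 = 17

17


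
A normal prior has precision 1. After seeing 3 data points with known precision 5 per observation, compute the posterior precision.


In the conjugate normal model, precisions add:
tau_posterior = tau_prior + n * tau_data
= 1 + 3*5 = 16

16


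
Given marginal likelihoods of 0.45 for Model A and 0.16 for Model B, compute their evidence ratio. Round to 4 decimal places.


Ratio = ML(A) / ML(B) = 0.45/0.16
= 2.8125

2.8125


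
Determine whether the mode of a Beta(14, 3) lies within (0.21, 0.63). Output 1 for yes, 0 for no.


First find the mode: (a-1)/(a+b-2) = 0.8667
Is 0.8667 in (0.21, 0.63)? 0

0


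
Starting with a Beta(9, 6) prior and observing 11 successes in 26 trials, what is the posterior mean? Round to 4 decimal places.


Posterior parameters: alpha = 9 + 11 = 20
beta = 6 + 15 = 21
Posterior mean = alpha / (alpha + beta) = 20 / 41
= 0.4878

0.4878


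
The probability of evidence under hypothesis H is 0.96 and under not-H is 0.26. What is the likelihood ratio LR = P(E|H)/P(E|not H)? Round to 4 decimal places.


LR = 0.96 / 0.26
= 3.6923

3.6923


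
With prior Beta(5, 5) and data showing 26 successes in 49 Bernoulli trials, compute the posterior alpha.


Conjugate update: alpha_posterior = alpha_prior + k
= 5 + 26 = 31

31


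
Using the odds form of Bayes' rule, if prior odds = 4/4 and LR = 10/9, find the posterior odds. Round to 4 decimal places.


Bayes' rule in odds form: posterior odds = prior odds * LR
= (4 * 10) / (4 * 9)
= 40/36 = 1.1111

1.1111


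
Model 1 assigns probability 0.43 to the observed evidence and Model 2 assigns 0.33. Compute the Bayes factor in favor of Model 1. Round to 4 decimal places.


BF = P(data|M1) / P(data|M2)
= 0.43 / 0.33 = 1.303

1.303


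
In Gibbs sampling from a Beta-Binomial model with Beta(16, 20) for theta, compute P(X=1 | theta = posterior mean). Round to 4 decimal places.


Posterior mean = alpha/(alpha+beta) = 16/36 = 0.4444
P(X=1|theta=mean) = theta = 0.4444

0.4444


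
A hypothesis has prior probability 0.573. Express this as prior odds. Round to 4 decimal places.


Odds = P(H) / P(not H) = 0.573 / 0.427
= 1.3419

1.3419


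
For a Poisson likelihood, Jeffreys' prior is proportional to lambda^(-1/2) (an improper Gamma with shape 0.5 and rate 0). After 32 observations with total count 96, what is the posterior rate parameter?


Jeffreys' prior for Poisson is proportional to lambda^(-1/2).
Posterior is Gamma(0.5 + S, 0 + n) = Gamma(0.5 + 96, 32).
Posterior rate = 0 + n = 32

32.0


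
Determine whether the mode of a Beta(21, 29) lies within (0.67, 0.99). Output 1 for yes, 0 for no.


First find the mode: (a-1)/(a+b-2) = 0.4167
Is 0.4167 in (0.67, 0.99)? 0

0


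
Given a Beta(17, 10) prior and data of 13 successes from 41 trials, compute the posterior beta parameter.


Number of failures = 41 - 13 = 28
Posterior beta = 10 + 28 = 38

38


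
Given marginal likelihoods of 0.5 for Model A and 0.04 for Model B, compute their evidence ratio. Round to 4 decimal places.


Ratio = ML(A) / ML(B) = 0.5/0.04
= 12.5

12.5


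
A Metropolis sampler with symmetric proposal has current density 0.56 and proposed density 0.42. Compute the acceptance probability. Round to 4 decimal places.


For symmetric proposals, acceptance = min(1, pi(x*)/pi(x))
= min(1, 0.42/0.56)
= min(1, 0.75) = 0.75

0.75


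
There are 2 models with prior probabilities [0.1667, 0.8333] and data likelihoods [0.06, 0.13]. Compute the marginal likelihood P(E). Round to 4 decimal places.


P(E) = sum over models of P(M_i) * P(E|M_i)
= 0.1667*0.06 + 0.8333*0.13
= 0.1183

0.1183


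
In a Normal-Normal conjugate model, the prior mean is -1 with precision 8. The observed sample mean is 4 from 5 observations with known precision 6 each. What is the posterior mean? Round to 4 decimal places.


Posterior precision = tau0 + n*tau = 8 + 5*6 = 38
Posterior mean = (tau0*mu0 + n*tau*xbar) / posterior_precision
= (8*-1 + 5*6*4) / 38
= 112 / 38 = 2.9474

2.9474


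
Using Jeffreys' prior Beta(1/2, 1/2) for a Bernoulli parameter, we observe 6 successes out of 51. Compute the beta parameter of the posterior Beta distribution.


Conjugate update: Beta(0.5 + k, 0.5 + n - k).
k = 6, n - k = 45
Posterior beta = 0.5 + (n - k) = 0.5 + 45 = 45.5

45.5


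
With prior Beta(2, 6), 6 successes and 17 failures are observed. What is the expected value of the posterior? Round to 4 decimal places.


Posterior = Beta(8, 23)
E[theta] = alpha/(alpha+beta)
= 8/31 = 0.2581

0.2581


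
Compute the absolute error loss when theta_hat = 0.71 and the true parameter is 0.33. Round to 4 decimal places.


L = |theta_hat - theta_true|
= |0.71 - 0.33| = 0.38

0.38


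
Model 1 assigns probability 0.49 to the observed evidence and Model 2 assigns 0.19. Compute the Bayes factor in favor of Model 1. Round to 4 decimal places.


BF = P(data|M1) / P(data|M2)
= 0.49 / 0.19 = 2.5789

2.5789


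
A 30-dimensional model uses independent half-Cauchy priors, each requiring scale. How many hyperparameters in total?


Per parameter: 1 (scale).
Total = 30 * 1 = 30

30


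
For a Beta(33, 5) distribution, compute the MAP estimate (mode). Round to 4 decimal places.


MAP = mode = (a-1)/(a+b-2)
= (33-1)/(33+5-2)
= 32/36 = 0.8889

0.8889


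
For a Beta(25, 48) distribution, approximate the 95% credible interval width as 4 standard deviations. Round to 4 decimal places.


Variance of Beta(a,b) = ab / ((a+b)^2 * (a+b+1))
= 25*48 / ((73)^2 * 74)
= 0.003
SD = sqrt(0.003) = 0.0552
Width = 4 * SD = 0.2207

0.2207


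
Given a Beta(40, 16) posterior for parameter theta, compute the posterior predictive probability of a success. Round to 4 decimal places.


For a Beta-Bernoulli model, the predictive probability is the mean:
P(success) = 40/(40+16) = 40/56 = 0.7143

0.7143


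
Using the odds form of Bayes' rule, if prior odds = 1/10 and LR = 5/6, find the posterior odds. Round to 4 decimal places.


Bayes' rule in odds form: posterior odds = prior odds * LR
= (1 * 5) / (10 * 6)
= 5/60 = 0.0833

0.0833


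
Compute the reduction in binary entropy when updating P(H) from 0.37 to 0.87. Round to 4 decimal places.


H_before = -p*log2(p) - (1-p)*log2(1-p) for p=0.37: 0.9507
H_after for p=0.87: 0.5574
Reduction = 0.9507 - 0.5574 = 0.3932

0.3932


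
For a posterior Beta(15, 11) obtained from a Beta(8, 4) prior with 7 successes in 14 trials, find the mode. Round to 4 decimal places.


Mode = (alpha - 1) / (alpha + beta - 2)
= 14 / 24
= 0.5833

0.5833


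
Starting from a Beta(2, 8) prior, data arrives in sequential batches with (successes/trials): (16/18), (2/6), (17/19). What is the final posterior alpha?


In sequential Bayesian updating, we sum all successes.
Total successes = 35
Final alpha = 2 + 35 = 37

37


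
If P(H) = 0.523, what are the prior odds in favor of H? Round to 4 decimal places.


Prior odds = P(H) / (1 - P(H))
= 0.523 / 0.477
= 1.0964

1.0964


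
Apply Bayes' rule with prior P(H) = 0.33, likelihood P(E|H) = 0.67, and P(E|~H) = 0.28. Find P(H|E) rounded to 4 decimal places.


Step 1: Compute marginal P(E) = P(E|H)P(H) + P(E|~H)P(~H)
= 0.67*0.33 + 0.28*0.67 = 0.4087
Step 2: P(H|E) = P(E|H)P(H)/P(E) = 0.2211/0.4087
= 0.541

0.541


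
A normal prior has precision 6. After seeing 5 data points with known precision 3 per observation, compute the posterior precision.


In the conjugate normal model, precisions add:
tau_posterior = tau_prior + n * tau_data
= 6 + 5*3 = 21

21
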